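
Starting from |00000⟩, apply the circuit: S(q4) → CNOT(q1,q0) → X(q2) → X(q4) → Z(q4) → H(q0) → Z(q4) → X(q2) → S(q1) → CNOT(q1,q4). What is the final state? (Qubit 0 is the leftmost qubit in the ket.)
1/√2|00001⟩ + 1/√2|10001⟩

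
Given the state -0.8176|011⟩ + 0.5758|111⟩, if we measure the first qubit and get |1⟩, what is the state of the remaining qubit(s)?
|11⟩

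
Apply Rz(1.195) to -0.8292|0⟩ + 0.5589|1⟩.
(-0.6855 + 0.4665i)|0⟩ + (0.4621 + 0.3144i)|1⟩

Rz(1.195) = [[e^(−iθ/2), 0], [0, e^(iθ/2)]] with e^(±iθ/2) = cos(θ/2) ± i·sin(θ/2); θ = 1.195, cos(θ/2) ≈ 0.826745, sin(θ/2) ≈ 0.562577.
With a = amp(|0⟩) = -0.8292 and b = amp(|1⟩) = 0.5589:
new amp(|0⟩) = (0.826745 - 0.562577i)·a = (-0.6855 + 0.4665i)
new amp(|1⟩) = (0.826745 + 0.562577i)·b = (0.4621 + 0.3144i)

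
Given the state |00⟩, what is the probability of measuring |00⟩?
1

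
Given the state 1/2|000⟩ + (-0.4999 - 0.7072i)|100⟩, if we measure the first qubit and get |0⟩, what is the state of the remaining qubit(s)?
|00⟩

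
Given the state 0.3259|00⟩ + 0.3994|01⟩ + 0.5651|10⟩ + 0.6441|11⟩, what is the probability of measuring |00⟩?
0.1062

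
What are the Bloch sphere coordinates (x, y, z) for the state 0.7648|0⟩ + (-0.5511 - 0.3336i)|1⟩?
(-0.843, -0.5103, 0.1699)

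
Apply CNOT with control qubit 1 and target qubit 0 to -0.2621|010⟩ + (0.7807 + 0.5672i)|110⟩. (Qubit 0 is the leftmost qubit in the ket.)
(0.7807 + 0.5672i)|010⟩ - 0.2621|110⟩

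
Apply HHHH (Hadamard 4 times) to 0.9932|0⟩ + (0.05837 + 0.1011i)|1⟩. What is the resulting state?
0.9932|0⟩ + (0.05837 + 0.1011i)|1⟩

H² = I, so an even number of Hadamards cancels: H^4 = I and the state is unchanged.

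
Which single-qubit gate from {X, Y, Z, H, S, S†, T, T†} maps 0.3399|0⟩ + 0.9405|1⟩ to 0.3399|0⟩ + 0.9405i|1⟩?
S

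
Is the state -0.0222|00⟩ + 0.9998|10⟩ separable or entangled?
Separable

Writing the state as a|00⟩ + b|01⟩ + c|10⟩ + d|11⟩, it is a product state iff ad − bc = 0.
Here (a, b, c, d) = (-0.0222, 0, 0.9998, 0): ad − bc = (-0.0222)(0) − (0)(0.9998) = 0, so the state is separable.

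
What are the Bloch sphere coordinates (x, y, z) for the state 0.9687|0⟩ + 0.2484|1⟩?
(0.4813, 0, 0.8767)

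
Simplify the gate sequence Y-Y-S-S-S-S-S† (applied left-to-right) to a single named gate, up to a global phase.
S†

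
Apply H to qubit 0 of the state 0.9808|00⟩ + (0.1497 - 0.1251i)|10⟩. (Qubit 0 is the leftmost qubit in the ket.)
(0.7994 - 0.08846i)|00⟩ + (0.5877 + 0.08846i)|10⟩

H on qubit 0 mixes each pair of kets that differ only in qubit 0: amplitudes (a, b) of (|…0…⟩, |…1…⟩) become ((a + b)/√2, (a − b)/√2). Kets absent from the input have amplitude 0.
(|00⟩, |10⟩): (a, b) = (0.9808, (0.1497 - 0.1251i)) → ((0.7994 - 0.08846i), (0.5877 + 0.08846i))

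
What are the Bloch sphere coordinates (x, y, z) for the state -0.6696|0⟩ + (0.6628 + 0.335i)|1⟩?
(-0.8876, -0.4486, -0.1032)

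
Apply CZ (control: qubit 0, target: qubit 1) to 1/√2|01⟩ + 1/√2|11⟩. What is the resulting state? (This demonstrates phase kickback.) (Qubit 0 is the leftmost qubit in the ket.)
1/√2|01⟩ - 1/√2|11⟩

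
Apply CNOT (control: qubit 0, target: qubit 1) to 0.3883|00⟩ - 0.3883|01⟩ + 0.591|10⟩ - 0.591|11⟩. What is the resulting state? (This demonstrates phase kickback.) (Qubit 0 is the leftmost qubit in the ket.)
0.3883|00⟩ - 0.3883|01⟩ - 0.591|10⟩ + 0.591|11⟩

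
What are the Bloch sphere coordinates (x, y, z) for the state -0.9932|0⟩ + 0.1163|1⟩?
(-0.231, 0, 0.9729)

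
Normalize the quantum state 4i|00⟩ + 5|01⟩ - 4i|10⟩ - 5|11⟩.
0.4417i|00⟩ + 0.5522|01⟩ - 0.4417i|10⟩ - 0.5522|11⟩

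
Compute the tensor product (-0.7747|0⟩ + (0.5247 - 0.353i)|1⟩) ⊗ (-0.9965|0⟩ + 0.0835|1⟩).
0.772|00⟩ - 0.06469|01⟩ + (-0.5229 + 0.3518i)|10⟩ + (0.04381 - 0.02948i)|11⟩

amp(|b₁b₂…⟩) = product of the factor amplitudes for bits b₁, b₂, …; only kets whose every factor amplitude is nonzero survive.
|00⟩: (-0.7747)(-0.9965) = 0.772
|01⟩: (-0.7747)(0.0835) = -0.06469
|10⟩: (0.5247 - 0.353i)(-0.9965) = (-0.5229 + 0.3518i)
|11⟩: (0.5247 - 0.353i)(0.0835) = (0.04381 - 0.02948i)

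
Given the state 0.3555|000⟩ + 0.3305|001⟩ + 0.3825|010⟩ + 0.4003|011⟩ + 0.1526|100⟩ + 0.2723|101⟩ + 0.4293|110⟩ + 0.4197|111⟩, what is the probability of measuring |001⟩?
0.1092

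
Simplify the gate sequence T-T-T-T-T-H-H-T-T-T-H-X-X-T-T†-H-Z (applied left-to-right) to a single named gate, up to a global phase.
Z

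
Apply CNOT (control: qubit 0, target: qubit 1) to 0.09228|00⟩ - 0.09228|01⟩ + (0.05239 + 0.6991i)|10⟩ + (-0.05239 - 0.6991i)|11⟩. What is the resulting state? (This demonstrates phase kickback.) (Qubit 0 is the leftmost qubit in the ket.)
0.09228|00⟩ - 0.09228|01⟩ + (-0.05239 - 0.6991i)|10⟩ + (0.05239 + 0.6991i)|11⟩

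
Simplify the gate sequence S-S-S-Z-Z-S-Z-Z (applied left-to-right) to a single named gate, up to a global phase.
I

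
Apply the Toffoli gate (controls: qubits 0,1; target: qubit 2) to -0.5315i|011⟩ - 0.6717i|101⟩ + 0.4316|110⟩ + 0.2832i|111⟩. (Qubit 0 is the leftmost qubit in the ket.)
-0.5315i|011⟩ - 0.6717i|101⟩ + 0.2832i|110⟩ + 0.4316|111⟩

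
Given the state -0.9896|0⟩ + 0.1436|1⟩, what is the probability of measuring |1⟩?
0.02062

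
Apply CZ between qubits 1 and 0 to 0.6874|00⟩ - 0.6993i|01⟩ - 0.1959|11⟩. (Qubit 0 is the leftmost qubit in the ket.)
0.6874|00⟩ - 0.6993i|01⟩ + 0.1959|11⟩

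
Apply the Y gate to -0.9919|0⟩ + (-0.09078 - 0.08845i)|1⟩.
(-0.08845 + 0.09078i)|0⟩ - 0.9919i|1⟩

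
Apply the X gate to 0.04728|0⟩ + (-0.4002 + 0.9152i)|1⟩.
(-0.4002 + 0.9152i)|0⟩ + 0.04728|1⟩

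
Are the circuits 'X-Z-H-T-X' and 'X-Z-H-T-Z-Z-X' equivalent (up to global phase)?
Yes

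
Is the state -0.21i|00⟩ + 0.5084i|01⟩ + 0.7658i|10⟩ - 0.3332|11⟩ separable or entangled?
Entangled

Writing the state as a|00⟩ + b|01⟩ + c|10⟩ + d|11⟩, it is a product state iff ad − bc = 0.
Here (a, b, c, d) = (-0.21i, 0.5084i, 0.7658i, -0.3332): ad − bc = (-0.21i)(-0.3332) − (0.5084i)(0.7658i) = (0.3893 + 0.06997i) ≠ 0, so the state is entangled.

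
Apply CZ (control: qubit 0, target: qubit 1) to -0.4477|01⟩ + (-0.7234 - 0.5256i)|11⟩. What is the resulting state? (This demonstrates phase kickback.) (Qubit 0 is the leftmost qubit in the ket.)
-0.4477|01⟩ + (0.7234 + 0.5256i)|11⟩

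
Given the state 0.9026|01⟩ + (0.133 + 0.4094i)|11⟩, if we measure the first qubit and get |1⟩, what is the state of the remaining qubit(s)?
(0.309 + 0.9511i)|1⟩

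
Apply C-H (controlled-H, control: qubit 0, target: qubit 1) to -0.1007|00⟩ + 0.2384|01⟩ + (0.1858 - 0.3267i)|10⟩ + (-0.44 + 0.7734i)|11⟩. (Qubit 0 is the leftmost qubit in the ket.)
-0.1007|00⟩ + 0.2384|01⟩ + (-0.1797 + 0.3159i)|10⟩ + (0.4425 - 0.7779i)|11⟩

C-H leaves the control-|0⟩ kets |00⟩, |01⟩ unchanged and applies H to qubit 1 on the control-|1⟩ pair (|10⟩, |11⟩).
H = [[1/√2, 1/√2], [1/√2, -1/√2]].
With a = amp(|10⟩) = (0.1858 - 0.3267i) and b = amp(|11⟩) = (-0.44 + 0.7734i):
new amp(|10⟩) = (1/√2)·a + (1/√2)·b = (-0.1797 + 0.3159i)
new amp(|11⟩) = (1/√2)·a + (-1/√2)·b = (0.4425 - 0.7779i)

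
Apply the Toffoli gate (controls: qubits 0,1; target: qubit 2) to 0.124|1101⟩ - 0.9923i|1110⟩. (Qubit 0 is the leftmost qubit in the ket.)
-0.9923i|1100⟩ + 0.124|1111⟩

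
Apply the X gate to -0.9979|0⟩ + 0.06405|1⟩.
0.06405|0⟩ - 0.9979|1⟩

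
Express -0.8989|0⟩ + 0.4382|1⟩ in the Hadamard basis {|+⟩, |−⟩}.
-0.3258|+⟩ - 0.9455|−⟩

With |ψ⟩ = α|0⟩ + β|1⟩, the Hadamard-basis coefficients are ⟨+|ψ⟩ = (α + β)/√2 and ⟨−|ψ⟩ = (α − β)/√2.
Here α = -0.8989, β = 0.4382: (α + β)/√2 = -0.3258, (α − β)/√2 = -0.9455.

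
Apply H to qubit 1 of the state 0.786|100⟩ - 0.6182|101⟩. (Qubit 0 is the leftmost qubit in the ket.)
0.5558|100⟩ - 0.4371|101⟩ + 0.5558|110⟩ - 0.4371|111⟩

H on qubit 1 mixes each pair of kets that differ only in qubit 1: amplitudes (a, b) of (|…0…⟩, |…1…⟩) become ((a + b)/√2, (a − b)/√2). Kets absent from the input have amplitude 0.
(|100⟩, |110⟩): (a, b) = (0.786, 0) → (0.5558, 0.5558)
(|101⟩, |111⟩): (a, b) = (-0.6182, 0) → (-0.4371, -0.4371)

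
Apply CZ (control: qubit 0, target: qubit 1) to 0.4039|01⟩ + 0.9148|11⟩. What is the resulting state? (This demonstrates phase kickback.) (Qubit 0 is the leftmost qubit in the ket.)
0.4039|01⟩ - 0.9148|11⟩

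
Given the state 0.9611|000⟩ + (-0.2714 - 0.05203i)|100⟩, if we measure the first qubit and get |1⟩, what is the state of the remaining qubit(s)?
(-0.9821 - 0.1883i)|00⟩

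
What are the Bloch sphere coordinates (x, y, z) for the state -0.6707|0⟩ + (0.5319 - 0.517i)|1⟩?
(-0.7135, 0.6935, -0.1004)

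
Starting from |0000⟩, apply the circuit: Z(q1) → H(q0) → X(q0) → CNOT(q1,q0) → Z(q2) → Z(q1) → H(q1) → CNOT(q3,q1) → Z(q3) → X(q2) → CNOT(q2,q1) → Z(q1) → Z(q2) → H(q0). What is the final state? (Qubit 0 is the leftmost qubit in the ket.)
-1/√2|0010⟩ + 1/√2|0110⟩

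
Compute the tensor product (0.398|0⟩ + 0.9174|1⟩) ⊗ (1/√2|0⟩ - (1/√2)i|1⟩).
0.2814|00⟩ - 0.2814i|01⟩ + 0.6487|10⟩ - 0.6487i|11⟩

amp(|b₁b₂…⟩) = product of the factor amplitudes for bits b₁, b₂, …; only kets whose every factor amplitude is nonzero survive.
|00⟩: (0.398)(1/√2) = 0.2814
|01⟩: (0.398)(-(1/√2)i) = -0.2814i
|10⟩: (0.9174)(1/√2) = 0.6487
|11⟩: (0.9174)(-(1/√2)i) = -0.6487i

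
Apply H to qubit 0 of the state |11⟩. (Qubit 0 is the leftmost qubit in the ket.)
1/√2|01⟩ - 1/√2|11⟩

H on qubit 0 mixes each pair of kets that differ only in qubit 0: amplitudes (a, b) of (|…0…⟩, |…1…⟩) become ((a + b)/√2, (a − b)/√2). Kets absent from the input have amplitude 0.
(|01⟩, |11⟩): (a, b) = (0, 1) → (1/√2, -1/√2)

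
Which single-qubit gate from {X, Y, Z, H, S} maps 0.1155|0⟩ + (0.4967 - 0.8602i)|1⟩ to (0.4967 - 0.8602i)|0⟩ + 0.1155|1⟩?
X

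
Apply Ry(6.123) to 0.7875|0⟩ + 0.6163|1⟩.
-0.8343|0⟩ - 0.5513|1⟩

Ry(6.123) = [[cos(θ/2), −sin(θ/2)], [sin(θ/2), cos(θ/2)]]; θ = 6.123, cos(θ/2) ≈ -0.996794, sin(θ/2) ≈ 0.0800071.
With a = amp(|0⟩) = 0.7875 and b = amp(|1⟩) = 0.6163:
new amp(|0⟩) = (-0.996794)·a + (-0.0800071)·b = -0.8343
new amp(|1⟩) = (0.0800071)·a + (-0.996794)·b = -0.5513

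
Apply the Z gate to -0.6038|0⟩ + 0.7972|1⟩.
-0.6038|0⟩ - 0.7972|1⟩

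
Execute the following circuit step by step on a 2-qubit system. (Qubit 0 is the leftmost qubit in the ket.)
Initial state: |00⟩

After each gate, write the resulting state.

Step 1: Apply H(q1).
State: 1/√2|00⟩ + 1/√2|01⟩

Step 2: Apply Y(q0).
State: (1/√2)i|10⟩ + (1/√2)i|11⟩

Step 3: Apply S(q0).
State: -1/√2|10⟩ - 1/√2|11⟩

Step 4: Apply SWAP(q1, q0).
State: -1/√2|01⟩ - 1/√2|11⟩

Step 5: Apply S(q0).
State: -1/√2|01⟩ - (1/√2)i|11⟩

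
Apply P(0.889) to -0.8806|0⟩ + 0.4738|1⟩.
-0.8806|0⟩ + (0.2986 + 0.3679i)|1⟩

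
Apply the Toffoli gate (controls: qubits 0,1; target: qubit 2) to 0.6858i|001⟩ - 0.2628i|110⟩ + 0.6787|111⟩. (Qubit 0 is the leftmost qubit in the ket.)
0.6858i|001⟩ + 0.6787|110⟩ - 0.2628i|111⟩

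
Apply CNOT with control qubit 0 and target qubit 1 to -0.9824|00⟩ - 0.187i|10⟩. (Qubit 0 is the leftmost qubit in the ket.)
-0.9824|00⟩ - 0.187i|11⟩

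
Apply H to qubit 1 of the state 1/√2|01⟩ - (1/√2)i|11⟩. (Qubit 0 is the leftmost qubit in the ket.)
1/2|00⟩ - 1/2|01⟩ - (1/2)i|10⟩ + (1/2)i|11⟩

H on qubit 1 mixes each pair of kets that differ only in qubit 1: amplitudes (a, b) of (|…0…⟩, |…1…⟩) become ((a + b)/√2, (a − b)/√2). Kets absent from the input have amplitude 0.
(|00⟩, |01⟩): (a, b) = (0, 1/√2) → (1/2, -1/2)
(|10⟩, |11⟩): (a, b) = (0, -(1/√2)i) → (-(1/2)i, (1/2)i)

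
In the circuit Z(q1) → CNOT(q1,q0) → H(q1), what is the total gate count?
3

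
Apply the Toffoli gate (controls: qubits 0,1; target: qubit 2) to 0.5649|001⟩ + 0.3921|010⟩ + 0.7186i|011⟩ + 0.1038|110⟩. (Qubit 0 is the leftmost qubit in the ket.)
0.5649|001⟩ + 0.3921|010⟩ + 0.7186i|011⟩ + 0.1038|111⟩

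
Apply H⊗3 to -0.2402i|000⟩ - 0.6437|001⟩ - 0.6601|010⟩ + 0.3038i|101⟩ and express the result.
(-0.461 + 0.02249i)|000⟩ + (-0.005798 - 0.1923i)|001⟩ + (0.005798 + 0.02249i)|010⟩ + (0.461 - 0.1923i)|011⟩ + (-0.461 - 0.1923i)|100⟩ + (-0.005798 + 0.02249i)|101⟩ + (0.005798 - 0.1923i)|110⟩ + (0.461 + 0.02249i)|111⟩

H⊗3 gives amp(|y⟩) = (1/2√2) Σ_x (−1)^(x·y) amp(|x⟩), where x·y is the number of positions in which both x and y have a 1.
|000⟩: (-0.2402i - 0.6437 - 0.6601 + 0.3038i)/(2√2) = (-0.461 + 0.02249i)
|001⟩: (-0.2402i + 0.6437 - 0.6601 - 0.3038i)/(2√2) = (-0.005798 - 0.1923i)
|010⟩: (-0.2402i - 0.6437 + 0.6601 + 0.3038i)/(2√2) = (0.005798 + 0.02249i)
|011⟩: (-0.2402i + 0.6437 + 0.6601 - 0.3038i)/(2√2) = (0.461 - 0.1923i)
|100⟩: (-0.2402i - 0.6437 - 0.6601 - 0.3038i)/(2√2) = (-0.461 - 0.1923i)
|101⟩: (-0.2402i + 0.6437 - 0.6601 + 0.3038i)/(2√2) = (-0.005798 + 0.02249i)
|110⟩: (-0.2402i - 0.6437 + 0.6601 - 0.3038i)/(2√2) = (0.005798 - 0.1923i)
|111⟩: (-0.2402i + 0.6437 + 0.6601 + 0.3038i)/(2√2) = (0.461 + 0.02249i)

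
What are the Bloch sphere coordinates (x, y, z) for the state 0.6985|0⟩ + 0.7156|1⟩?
(0.9997, 0, -0.02418)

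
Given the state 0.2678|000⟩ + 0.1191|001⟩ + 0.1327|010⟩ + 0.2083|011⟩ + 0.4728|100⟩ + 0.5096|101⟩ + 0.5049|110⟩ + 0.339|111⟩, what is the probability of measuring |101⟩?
0.2597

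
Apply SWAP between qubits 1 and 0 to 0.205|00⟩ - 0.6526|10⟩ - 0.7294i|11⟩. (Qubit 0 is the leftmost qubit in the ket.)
0.205|00⟩ - 0.6526|01⟩ - 0.7294i|11⟩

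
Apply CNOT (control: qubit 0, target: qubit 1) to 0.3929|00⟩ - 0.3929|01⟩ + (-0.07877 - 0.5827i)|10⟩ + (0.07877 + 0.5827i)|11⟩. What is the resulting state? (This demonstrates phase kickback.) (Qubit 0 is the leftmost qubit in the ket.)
0.3929|00⟩ - 0.3929|01⟩ + (0.07877 + 0.5827i)|10⟩ + (-0.07877 - 0.5827i)|11⟩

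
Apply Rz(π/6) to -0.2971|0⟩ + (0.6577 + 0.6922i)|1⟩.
(-0.287 + 0.0769i)|0⟩ + (0.4561 + 0.8388i)|1⟩

Rz(π/6) = [[e^(−iθ/2), 0], [0, e^(iθ/2)]] with e^(±iθ/2) = cos(θ/2) ± i·sin(θ/2); θ = π/6, cos(θ/2) ≈ 0.965926, sin(θ/2) ≈ 0.258819.
With a = amp(|0⟩) = -0.2971 and b = amp(|1⟩) = (0.6577 + 0.6922i):
new amp(|0⟩) = (0.965926 - 0.258819i)·a = (-0.287 + 0.0769i)
new amp(|1⟩) = (0.965926 + 0.258819i)·b = (0.4561 + 0.8388i)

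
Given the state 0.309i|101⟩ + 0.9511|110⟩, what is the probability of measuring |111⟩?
0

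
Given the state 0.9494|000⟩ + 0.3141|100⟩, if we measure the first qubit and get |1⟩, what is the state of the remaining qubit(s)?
|00⟩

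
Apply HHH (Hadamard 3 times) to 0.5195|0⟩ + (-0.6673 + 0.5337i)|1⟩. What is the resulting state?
(-0.1045 + 0.3774i)|0⟩ + (0.8392 - 0.3774i)|1⟩

H² = I, so H^3 = H: a single Hadamard. With (a, b) = (0.5195, (-0.6673 + 0.5337i)), H gives ((a + b)/√2, (a − b)/√2) = ((-0.1045 + 0.3774i), (0.8392 - 0.3774i)).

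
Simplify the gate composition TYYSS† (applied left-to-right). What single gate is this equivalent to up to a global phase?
T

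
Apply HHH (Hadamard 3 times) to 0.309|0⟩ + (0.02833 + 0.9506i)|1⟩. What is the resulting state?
(0.2385 + 0.6722i)|0⟩ + (0.1985 - 0.6722i)|1⟩

H² = I, so H^3 = H: a single Hadamard. With (a, b) = (0.309, (0.02833 + 0.9506i)), H gives ((a + b)/√2, (a − b)/√2) = ((0.2385 + 0.6722i), (0.1985 - 0.6722i)).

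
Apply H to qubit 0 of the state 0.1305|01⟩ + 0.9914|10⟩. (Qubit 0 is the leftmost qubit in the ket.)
0.701|00⟩ + 0.09228|01⟩ - 0.701|10⟩ + 0.09228|11⟩

H on qubit 0 mixes each pair of kets that differ only in qubit 0: amplitudes (a, b) of (|…0…⟩, |…1…⟩) become ((a + b)/√2, (a − b)/√2). Kets absent from the input have amplitude 0.
(|00⟩, |10⟩): (a, b) = (0, 0.9914) → (0.701, -0.701)
(|01⟩, |11⟩): (a, b) = (0.1305, 0) → (0.09228, 0.09228)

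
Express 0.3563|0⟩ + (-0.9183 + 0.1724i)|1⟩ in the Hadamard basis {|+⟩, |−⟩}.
(-0.3974 + 0.1219i)|+⟩ + (0.9013 - 0.1219i)|−⟩

With |ψ⟩ = α|0⟩ + β|1⟩, the Hadamard-basis coefficients are ⟨+|ψ⟩ = (α + β)/√2 and ⟨−|ψ⟩ = (α − β)/√2.
Here α = 0.3563, β = (-0.9183 + 0.1724i): (α + β)/√2 = (-0.3974 + 0.1219i), (α − β)/√2 = (0.9013 - 0.1219i).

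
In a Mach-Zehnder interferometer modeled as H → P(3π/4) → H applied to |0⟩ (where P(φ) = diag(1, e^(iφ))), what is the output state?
(0.1464 + (1/√8)i)|0⟩ + (0.8536 - (1/√8)i)|1⟩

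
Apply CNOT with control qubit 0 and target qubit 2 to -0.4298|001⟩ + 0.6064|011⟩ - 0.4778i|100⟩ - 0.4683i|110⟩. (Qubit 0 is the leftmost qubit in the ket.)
-0.4298|001⟩ + 0.6064|011⟩ - 0.4778i|101⟩ - 0.4683i|111⟩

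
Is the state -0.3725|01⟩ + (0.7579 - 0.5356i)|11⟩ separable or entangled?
Separable

Writing the state as a|00⟩ + b|01⟩ + c|10⟩ + d|11⟩, it is a product state iff ad − bc = 0.
Here (a, b, c, d) = (0, -0.3725, 0, (0.7579 - 0.5356i)): ad − bc = (0)(0.7579 - 0.5356i) − (-0.3725)(0) = 0, so the state is separable.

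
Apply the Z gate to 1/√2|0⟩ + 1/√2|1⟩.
1/√2|0⟩ - 1/√2|1⟩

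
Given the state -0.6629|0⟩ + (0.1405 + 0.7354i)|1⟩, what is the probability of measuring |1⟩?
0.5606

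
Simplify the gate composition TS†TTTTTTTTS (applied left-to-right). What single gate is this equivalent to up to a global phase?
T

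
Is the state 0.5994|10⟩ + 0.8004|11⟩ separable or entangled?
Separable

Writing the state as a|00⟩ + b|01⟩ + c|10⟩ + d|11⟩, it is a product state iff ad − bc = 0.
Here (a, b, c, d) = (0, 0, 0.5994, 0.8004): ad − bc = (0)(0.8004) − (0)(0.5994) = 0, so the state is separable.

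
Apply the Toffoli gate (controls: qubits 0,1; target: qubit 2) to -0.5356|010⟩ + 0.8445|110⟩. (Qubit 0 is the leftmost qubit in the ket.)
-0.5356|010⟩ + 0.8445|111⟩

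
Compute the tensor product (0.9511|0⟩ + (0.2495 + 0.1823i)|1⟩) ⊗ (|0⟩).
0.9511|00⟩ + (0.2495 + 0.1823i)|10⟩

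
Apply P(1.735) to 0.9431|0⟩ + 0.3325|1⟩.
0.9431|0⟩ + (-0.05435 + 0.328i)|1⟩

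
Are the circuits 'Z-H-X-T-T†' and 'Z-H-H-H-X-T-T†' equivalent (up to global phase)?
Yes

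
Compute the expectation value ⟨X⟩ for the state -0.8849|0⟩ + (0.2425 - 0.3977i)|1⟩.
-0.4292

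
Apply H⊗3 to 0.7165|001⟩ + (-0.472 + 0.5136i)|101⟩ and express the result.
(0.08644 + 0.1816i)|000⟩ + (-0.08644 - 0.1816i)|001⟩ + (0.08644 + 0.1816i)|010⟩ + (-0.08644 - 0.1816i)|011⟩ + (0.4202 - 0.1816i)|100⟩ + (-0.4202 + 0.1816i)|101⟩ + (0.4202 - 0.1816i)|110⟩ + (-0.4202 + 0.1816i)|111⟩

H⊗3 gives amp(|y⟩) = (1/2√2) Σ_x (−1)^(x·y) amp(|x⟩), where x·y is the number of positions in which both x and y have a 1.
|000⟩: (0.7165 + (-0.472 + 0.5136i))/(2√2) = (0.08644 + 0.1816i)
|001⟩: (-0.7165 - (-0.472 + 0.5136i))/(2√2) = (-0.08644 - 0.1816i)
|010⟩: (0.7165 + (-0.472 + 0.5136i))/(2√2) = (0.08644 + 0.1816i)
|011⟩: (-0.7165 - (-0.472 + 0.5136i))/(2√2) = (-0.08644 - 0.1816i)
|100⟩: (0.7165 - (-0.472 + 0.5136i))/(2√2) = (0.4202 - 0.1816i)
|101⟩: (-0.7165 + (-0.472 + 0.5136i))/(2√2) = (-0.4202 + 0.1816i)
|110⟩: (0.7165 - (-0.472 + 0.5136i))/(2√2) = (0.4202 - 0.1816i)
|111⟩: (-0.7165 + (-0.472 + 0.5136i))/(2√2) = (-0.4202 + 0.1816i)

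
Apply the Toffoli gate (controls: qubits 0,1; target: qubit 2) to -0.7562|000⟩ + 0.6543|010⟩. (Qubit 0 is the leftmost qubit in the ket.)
-0.7562|000⟩ + 0.6543|010⟩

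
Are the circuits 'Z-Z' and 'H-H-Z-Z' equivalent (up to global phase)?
Yes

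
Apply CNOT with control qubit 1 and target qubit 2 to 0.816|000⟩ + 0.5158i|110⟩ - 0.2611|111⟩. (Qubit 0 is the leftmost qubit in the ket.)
0.816|000⟩ - 0.2611|110⟩ + 0.5158i|111⟩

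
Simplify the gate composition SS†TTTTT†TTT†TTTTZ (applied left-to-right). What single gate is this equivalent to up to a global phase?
Z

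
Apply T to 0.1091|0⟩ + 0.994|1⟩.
0.1091|0⟩ + (0.7029 + 0.7029i)|1⟩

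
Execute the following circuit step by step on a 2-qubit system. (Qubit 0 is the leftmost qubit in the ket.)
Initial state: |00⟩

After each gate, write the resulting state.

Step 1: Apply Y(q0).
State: i|10⟩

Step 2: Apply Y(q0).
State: |00⟩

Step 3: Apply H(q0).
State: 1/√2|00⟩ + 1/√2|10⟩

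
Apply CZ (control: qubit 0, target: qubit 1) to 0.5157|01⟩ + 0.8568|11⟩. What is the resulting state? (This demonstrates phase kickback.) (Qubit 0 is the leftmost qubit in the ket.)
0.5157|01⟩ - 0.8568|11⟩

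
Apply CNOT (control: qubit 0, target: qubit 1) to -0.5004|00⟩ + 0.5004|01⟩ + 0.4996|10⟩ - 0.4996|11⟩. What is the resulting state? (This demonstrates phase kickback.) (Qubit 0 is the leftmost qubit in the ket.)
-0.5004|00⟩ + 0.5004|01⟩ - 0.4996|10⟩ + 0.4996|11⟩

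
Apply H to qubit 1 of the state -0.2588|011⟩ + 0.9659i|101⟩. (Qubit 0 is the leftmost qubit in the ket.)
-0.183|001⟩ + 0.183|011⟩ + 0.683i|101⟩ + 0.683i|111⟩

H on qubit 1 mixes each pair of kets that differ only in qubit 1: amplitudes (a, b) of (|…0…⟩, |…1…⟩) become ((a + b)/√2, (a − b)/√2). Kets absent from the input have amplitude 0.
(|001⟩, |011⟩): (a, b) = (0, -0.2588) → (-0.183, 0.183)
(|101⟩, |111⟩): (a, b) = (0.9659i, 0) → (0.683i, 0.683i)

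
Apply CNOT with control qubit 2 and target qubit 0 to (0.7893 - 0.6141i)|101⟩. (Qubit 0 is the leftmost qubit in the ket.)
(0.7893 - 0.6141i)|001⟩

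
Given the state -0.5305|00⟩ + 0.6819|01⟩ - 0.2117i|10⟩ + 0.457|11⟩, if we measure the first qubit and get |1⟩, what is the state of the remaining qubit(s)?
-0.4203i|0⟩ + 0.9074|1⟩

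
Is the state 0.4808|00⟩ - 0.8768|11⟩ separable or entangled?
Entangled

Writing the state as a|00⟩ + b|01⟩ + c|10⟩ + d|11⟩, it is a product state iff ad − bc = 0.
Here (a, b, c, d) = (0.4808, 0, 0, -0.8768): ad − bc = (0.4808)(-0.8768) − (0)(0) = -0.4216 ≠ 0, so the state is entangled.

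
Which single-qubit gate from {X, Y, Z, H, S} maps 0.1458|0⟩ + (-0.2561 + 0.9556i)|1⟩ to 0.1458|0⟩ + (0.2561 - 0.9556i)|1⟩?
Z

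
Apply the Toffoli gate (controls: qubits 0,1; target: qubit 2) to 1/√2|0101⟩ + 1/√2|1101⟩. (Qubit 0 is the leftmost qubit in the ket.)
1/√2|0101⟩ + 1/√2|1111⟩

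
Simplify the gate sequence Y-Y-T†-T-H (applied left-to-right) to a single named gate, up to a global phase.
H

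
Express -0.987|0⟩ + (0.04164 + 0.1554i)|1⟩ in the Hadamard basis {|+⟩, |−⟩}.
(-0.6685 + 0.1099i)|+⟩ + (-0.7274 - 0.1099i)|−⟩

With |ψ⟩ = α|0⟩ + β|1⟩, the Hadamard-basis coefficients are ⟨+|ψ⟩ = (α + β)/√2 and ⟨−|ψ⟩ = (α − β)/√2.
Here α = -0.987, β = (0.04164 + 0.1554i): (α + β)/√2 = (-0.6685 + 0.1099i), (α − β)/√2 = (-0.7274 - 0.1099i).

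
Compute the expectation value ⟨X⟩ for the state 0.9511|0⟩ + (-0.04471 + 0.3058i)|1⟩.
-0.08505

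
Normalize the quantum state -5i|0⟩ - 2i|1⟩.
-0.9285i|0⟩ - 0.3714i|1⟩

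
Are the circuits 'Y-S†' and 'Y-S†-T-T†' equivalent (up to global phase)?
Yes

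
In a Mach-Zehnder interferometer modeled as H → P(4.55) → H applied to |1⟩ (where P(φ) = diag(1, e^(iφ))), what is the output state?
(0.5808 + 0.4934i)|0⟩ + (0.4192 - 0.4934i)|1⟩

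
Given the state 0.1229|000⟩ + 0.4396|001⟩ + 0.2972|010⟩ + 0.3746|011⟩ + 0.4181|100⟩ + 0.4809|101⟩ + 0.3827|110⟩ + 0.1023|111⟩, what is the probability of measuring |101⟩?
0.2313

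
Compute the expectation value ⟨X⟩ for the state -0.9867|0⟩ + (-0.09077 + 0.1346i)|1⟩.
0.1791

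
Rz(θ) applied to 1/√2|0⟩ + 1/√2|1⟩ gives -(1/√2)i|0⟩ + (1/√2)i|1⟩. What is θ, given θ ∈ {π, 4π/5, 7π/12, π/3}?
π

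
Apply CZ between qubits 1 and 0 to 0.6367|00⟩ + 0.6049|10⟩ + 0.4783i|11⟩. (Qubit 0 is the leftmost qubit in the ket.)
0.6367|00⟩ + 0.6049|10⟩ - 0.4783i|11⟩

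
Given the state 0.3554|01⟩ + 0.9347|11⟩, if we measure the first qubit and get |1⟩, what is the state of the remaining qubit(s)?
|1⟩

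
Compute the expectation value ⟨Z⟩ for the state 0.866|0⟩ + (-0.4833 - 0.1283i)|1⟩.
0.4999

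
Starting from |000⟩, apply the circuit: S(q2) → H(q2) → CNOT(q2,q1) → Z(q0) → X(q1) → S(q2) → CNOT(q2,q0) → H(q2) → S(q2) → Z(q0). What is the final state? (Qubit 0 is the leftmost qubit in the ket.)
1/2|010⟩ + (1/2)i|011⟩ - (1/2)i|100⟩ - 1/2|101⟩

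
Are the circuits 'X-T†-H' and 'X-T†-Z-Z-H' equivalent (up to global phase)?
Yes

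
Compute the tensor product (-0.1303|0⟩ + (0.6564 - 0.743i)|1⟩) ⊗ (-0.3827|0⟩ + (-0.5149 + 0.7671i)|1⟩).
0.04987|00⟩ + (0.06709 - 0.09995i)|01⟩ + (-0.2512 + 0.2843i)|10⟩ + (0.232 + 0.8861i)|11⟩

amp(|b₁b₂…⟩) = product of the factor amplitudes for bits b₁, b₂, …; only kets whose every factor amplitude is nonzero survive.
|00⟩: (-0.1303)(-0.3827) = 0.04987
|01⟩: (-0.1303)(-0.5149 + 0.7671i) = (0.06709 - 0.09995i)
|10⟩: (0.6564 - 0.743i)(-0.3827) = (-0.2512 + 0.2843i)
|11⟩: (0.6564 - 0.743i)(-0.5149 + 0.7671i) = (0.232 + 0.8861i)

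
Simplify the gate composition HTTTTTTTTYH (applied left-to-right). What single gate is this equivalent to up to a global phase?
Y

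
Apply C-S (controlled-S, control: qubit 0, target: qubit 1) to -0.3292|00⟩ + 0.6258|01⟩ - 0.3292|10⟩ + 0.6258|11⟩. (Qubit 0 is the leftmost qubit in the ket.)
-0.3292|00⟩ + 0.6258|01⟩ - 0.3292|10⟩ + 0.6258i|11⟩

C-S leaves the control-|0⟩ kets |00⟩, |01⟩ unchanged and applies S to qubit 1 on the control-|1⟩ pair (|10⟩, |11⟩).
S = [[1, 0], [0, i]].
With a = amp(|10⟩) = -0.3292 and b = amp(|11⟩) = 0.6258:
new amp(|10⟩) = (1)·a = -0.3292
new amp(|11⟩) = (i)·b = 0.6258i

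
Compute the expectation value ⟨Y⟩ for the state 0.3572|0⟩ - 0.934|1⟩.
0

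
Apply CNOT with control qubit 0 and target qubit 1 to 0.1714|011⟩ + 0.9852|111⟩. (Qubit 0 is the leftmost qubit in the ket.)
0.1714|011⟩ + 0.9852|101⟩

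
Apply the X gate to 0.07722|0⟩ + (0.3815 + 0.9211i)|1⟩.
(0.3815 + 0.9211i)|0⟩ + 0.07722|1⟩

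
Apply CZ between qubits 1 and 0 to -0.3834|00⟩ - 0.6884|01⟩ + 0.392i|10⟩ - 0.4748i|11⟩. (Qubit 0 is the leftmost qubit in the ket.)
-0.3834|00⟩ - 0.6884|01⟩ + 0.392i|10⟩ + 0.4748i|11⟩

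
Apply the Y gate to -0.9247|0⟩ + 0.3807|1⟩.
-0.3807i|0⟩ - 0.9247i|1⟩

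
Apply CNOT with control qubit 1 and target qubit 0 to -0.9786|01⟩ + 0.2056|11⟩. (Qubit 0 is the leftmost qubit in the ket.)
0.2056|01⟩ - 0.9786|11⟩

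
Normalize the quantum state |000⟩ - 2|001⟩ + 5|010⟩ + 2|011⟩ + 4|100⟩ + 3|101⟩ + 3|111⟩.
0.1213|000⟩ - 0.2425|001⟩ + 0.6063|010⟩ + 0.2425|011⟩ + 0.4851|100⟩ + 0.3638|101⟩ + 0.3638|111⟩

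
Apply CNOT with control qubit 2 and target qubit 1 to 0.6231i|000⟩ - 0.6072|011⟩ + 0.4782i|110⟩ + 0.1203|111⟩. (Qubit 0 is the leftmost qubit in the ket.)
0.6231i|000⟩ - 0.6072|001⟩ + 0.1203|101⟩ + 0.4782i|110⟩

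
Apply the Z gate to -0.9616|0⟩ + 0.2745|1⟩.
-0.9616|0⟩ - 0.2745|1⟩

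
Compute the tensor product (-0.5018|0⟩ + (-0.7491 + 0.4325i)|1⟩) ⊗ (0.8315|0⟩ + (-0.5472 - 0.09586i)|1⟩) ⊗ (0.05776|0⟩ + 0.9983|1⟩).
-0.0241|000⟩ - 0.4165|001⟩ + (0.01586 + 0.002778i)|010⟩ + (0.2741 + 0.04802i)|011⟩ + (-0.03598 + 0.02077i)|100⟩ + (-0.6218 + 0.359i)|101⟩ + (0.02607 - 0.009522i)|110⟩ + (0.4506 - 0.1646i)|111⟩

amp(|b₁b₂…⟩) = product of the factor amplitudes for bits b₁, b₂, …; only kets whose every factor amplitude is nonzero survive.
|000⟩: (-0.5018)(0.8315)(0.05776) = -0.0241
|001⟩: (-0.5018)(0.8315)(0.9983) = -0.4165
|010⟩: (-0.5018)(-0.5472 - 0.09586i)(0.05776) = (0.01586 + 0.002778i)
|011⟩: (-0.5018)(-0.5472 - 0.09586i)(0.9983) = (0.2741 + 0.04802i)
|100⟩: (-0.7491 + 0.4325i)(0.8315)(0.05776) = (-0.03598 + 0.02077i)
|101⟩: (-0.7491 + 0.4325i)(0.8315)(0.9983) = (-0.6218 + 0.359i)
|110⟩: (-0.7491 + 0.4325i)(-0.5472 - 0.09586i)(0.05776) = (0.02607 - 0.009522i)
|111⟩: (-0.7491 + 0.4325i)(-0.5472 - 0.09586i)(0.9983) = (0.4506 - 0.1646i)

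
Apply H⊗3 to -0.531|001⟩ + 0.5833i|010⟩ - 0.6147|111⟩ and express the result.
(-0.4051 + 0.2062i)|000⟩ + (0.4051 + 0.2062i)|001⟩ + (0.02959 - 0.2062i)|010⟩ + (-0.02959 - 0.2062i)|011⟩ + (0.02959 + 0.2062i)|100⟩ + (-0.02959 + 0.2062i)|101⟩ + (-0.4051 - 0.2062i)|110⟩ + (0.4051 - 0.2062i)|111⟩

H⊗3 gives amp(|y⟩) = (1/2√2) Σ_x (−1)^(x·y) amp(|x⟩), where x·y is the number of positions in which both x and y have a 1.
|000⟩: (-0.531 + 0.5833i - 0.6147)/(2√2) = (-0.4051 + 0.2062i)
|001⟩: (0.531 + 0.5833i + 0.6147)/(2√2) = (0.4051 + 0.2062i)
|010⟩: (-0.531 - 0.5833i + 0.6147)/(2√2) = (0.02959 - 0.2062i)
|011⟩: (0.531 - 0.5833i - 0.6147)/(2√2) = (-0.02959 - 0.2062i)
|100⟩: (-0.531 + 0.5833i + 0.6147)/(2√2) = (0.02959 + 0.2062i)
|101⟩: (0.531 + 0.5833i - 0.6147)/(2√2) = (-0.02959 + 0.2062i)
|110⟩: (-0.531 - 0.5833i - 0.6147)/(2√2) = (-0.4051 - 0.2062i)
|111⟩: (0.531 - 0.5833i + 0.6147)/(2√2) = (0.4051 - 0.2062i)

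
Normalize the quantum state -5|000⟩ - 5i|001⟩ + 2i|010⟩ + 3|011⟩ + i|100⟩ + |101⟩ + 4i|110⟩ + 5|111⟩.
-0.4856|000⟩ - 0.4856i|001⟩ + 0.1943i|010⟩ + 0.2914|011⟩ + 0.09713i|100⟩ + 0.09713|101⟩ + 0.3885i|110⟩ + 0.4856|111⟩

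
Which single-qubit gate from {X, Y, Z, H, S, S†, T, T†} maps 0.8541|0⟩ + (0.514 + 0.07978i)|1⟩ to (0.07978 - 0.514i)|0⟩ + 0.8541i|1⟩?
Y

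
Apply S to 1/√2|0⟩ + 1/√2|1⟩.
1/√2|0⟩ + (1/√2)i|1⟩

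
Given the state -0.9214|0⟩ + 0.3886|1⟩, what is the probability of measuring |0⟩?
0.849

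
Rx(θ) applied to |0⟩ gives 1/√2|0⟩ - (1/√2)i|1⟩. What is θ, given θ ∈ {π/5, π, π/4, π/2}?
π/2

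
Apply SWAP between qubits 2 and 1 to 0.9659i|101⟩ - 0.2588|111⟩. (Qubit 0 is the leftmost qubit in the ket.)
0.9659i|110⟩ - 0.2588|111⟩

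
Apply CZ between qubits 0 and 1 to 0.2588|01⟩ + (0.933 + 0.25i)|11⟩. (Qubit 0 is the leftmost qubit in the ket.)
0.2588|01⟩ + (-0.933 - 0.25i)|11⟩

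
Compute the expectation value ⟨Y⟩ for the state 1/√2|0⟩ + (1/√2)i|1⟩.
1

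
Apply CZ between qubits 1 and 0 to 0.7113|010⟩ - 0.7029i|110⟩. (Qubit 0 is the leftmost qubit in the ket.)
0.7113|010⟩ + 0.7029i|110⟩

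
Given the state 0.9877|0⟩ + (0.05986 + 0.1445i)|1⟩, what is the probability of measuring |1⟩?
0.02446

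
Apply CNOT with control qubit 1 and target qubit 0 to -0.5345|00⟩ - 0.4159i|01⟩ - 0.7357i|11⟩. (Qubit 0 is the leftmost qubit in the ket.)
-0.5345|00⟩ - 0.7357i|01⟩ - 0.4159i|11⟩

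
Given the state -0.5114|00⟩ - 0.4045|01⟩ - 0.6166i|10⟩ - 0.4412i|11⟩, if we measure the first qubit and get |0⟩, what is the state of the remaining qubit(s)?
-0.7843|0⟩ - 0.6204|1⟩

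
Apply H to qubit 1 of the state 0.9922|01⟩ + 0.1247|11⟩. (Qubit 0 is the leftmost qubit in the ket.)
0.7016|00⟩ - 0.7016|01⟩ + 0.08818|10⟩ - 0.08818|11⟩

H on qubit 1 mixes each pair of kets that differ only in qubit 1: amplitudes (a, b) of (|…0…⟩, |…1…⟩) become ((a + b)/√2, (a − b)/√2). Kets absent from the input have amplitude 0.
(|00⟩, |01⟩): (a, b) = (0, 0.9922) → (0.7016, -0.7016)
(|10⟩, |11⟩): (a, b) = (0, 0.1247) → (0.08818, -0.08818)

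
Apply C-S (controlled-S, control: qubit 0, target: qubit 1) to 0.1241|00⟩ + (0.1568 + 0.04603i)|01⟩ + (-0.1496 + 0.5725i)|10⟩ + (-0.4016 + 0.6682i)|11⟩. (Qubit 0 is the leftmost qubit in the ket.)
0.1241|00⟩ + (0.1568 + 0.04603i)|01⟩ + (-0.1496 + 0.5725i)|10⟩ + (-0.6682 - 0.4016i)|11⟩

C-S leaves the control-|0⟩ kets |00⟩, |01⟩ unchanged and applies S to qubit 1 on the control-|1⟩ pair (|10⟩, |11⟩).
S = [[1, 0], [0, i]].
With a = amp(|10⟩) = (-0.1496 + 0.5725i) and b = amp(|11⟩) = (-0.4016 + 0.6682i):
new amp(|10⟩) = (1)·a = (-0.1496 + 0.5725i)
new amp(|11⟩) = (i)·b = (-0.6682 - 0.4016i)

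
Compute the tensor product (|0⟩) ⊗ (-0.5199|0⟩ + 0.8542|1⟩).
-0.5199|00⟩ + 0.8542|01⟩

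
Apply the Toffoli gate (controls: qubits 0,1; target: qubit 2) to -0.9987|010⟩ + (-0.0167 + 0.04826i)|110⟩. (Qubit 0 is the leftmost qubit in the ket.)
-0.9987|010⟩ + (-0.0167 + 0.04826i)|111⟩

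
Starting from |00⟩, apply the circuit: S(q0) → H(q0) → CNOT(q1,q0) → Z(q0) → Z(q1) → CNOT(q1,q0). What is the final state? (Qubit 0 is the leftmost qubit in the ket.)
1/√2|00⟩ - 1/√2|10⟩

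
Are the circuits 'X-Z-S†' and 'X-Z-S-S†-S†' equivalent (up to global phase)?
Yes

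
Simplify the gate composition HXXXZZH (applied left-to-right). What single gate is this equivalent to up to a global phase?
Z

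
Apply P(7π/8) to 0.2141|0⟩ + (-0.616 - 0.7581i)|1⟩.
0.2141|0⟩ + (0.8592 + 0.4647i)|1⟩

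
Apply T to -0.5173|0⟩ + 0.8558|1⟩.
-0.5173|0⟩ + (0.6051 + 0.6051i)|1⟩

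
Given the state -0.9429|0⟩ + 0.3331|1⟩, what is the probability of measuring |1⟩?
0.111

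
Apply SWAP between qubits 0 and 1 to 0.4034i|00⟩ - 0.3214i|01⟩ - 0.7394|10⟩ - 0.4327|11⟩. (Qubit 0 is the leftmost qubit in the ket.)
0.4034i|00⟩ - 0.7394|01⟩ - 0.3214i|10⟩ - 0.4327|11⟩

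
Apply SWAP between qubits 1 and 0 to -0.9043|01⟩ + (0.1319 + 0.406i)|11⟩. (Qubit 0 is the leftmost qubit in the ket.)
-0.9043|10⟩ + (0.1319 + 0.406i)|11⟩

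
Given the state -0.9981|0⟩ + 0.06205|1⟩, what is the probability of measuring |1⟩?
0.00385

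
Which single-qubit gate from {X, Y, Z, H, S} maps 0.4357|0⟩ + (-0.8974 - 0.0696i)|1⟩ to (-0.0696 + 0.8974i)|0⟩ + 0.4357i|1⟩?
Y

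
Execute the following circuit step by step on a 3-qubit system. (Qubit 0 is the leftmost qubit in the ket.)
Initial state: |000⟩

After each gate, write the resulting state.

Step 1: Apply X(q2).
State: |001⟩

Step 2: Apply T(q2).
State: (1/√2 + (1/√2)i)|001⟩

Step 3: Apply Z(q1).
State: (1/√2 + (1/√2)i)|001⟩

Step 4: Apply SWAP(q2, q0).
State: (1/√2 + (1/√2)i)|100⟩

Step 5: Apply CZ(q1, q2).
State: (1/√2 + (1/√2)i)|100⟩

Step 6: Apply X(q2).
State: (1/√2 + (1/√2)i)|101⟩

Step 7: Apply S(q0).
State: (-1/√2 + (1/√2)i)|101⟩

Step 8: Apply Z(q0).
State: (1/√2 - (1/√2)i)|101⟩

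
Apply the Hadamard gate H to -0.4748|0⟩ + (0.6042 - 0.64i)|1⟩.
(0.0915 - 0.4525i)|0⟩ + (-0.763 + 0.4525i)|1⟩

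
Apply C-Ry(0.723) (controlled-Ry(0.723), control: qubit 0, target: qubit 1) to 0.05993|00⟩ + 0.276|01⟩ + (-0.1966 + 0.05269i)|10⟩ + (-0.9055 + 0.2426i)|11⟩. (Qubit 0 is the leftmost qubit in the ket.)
0.05993|00⟩ + 0.276|01⟩ + (0.1364 - 0.03652i)|10⟩ + (-0.9165 + 0.2456i)|11⟩

C-Ry(0.723) leaves the control-|0⟩ kets |00⟩, |01⟩ unchanged and applies Ry(0.723) to qubit 1 on the control-|1⟩ pair (|10⟩, |11⟩).
Ry(0.723) = [[cos(θ/2), −sin(θ/2)], [sin(θ/2), cos(θ/2)]]; θ = 0.723, cos(θ/2) ≈ 0.935367, sin(θ/2) ≈ 0.353678.
With a = amp(|10⟩) = (-0.1966 + 0.05269i) and b = amp(|11⟩) = (-0.9055 + 0.2426i):
new amp(|10⟩) = (0.935367)·a + (-0.353678)·b = (0.1364 - 0.03652i)
new amp(|11⟩) = (0.353678)·a + (0.935367)·b = (-0.9165 + 0.2456i)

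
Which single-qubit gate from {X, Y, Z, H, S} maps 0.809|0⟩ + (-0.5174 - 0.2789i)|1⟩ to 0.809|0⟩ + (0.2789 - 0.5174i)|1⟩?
S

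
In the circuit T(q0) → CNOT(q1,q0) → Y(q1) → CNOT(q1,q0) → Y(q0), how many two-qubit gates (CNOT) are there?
2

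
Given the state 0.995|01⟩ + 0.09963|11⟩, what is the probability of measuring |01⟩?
0.99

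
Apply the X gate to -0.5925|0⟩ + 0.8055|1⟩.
0.8055|0⟩ - 0.5925|1⟩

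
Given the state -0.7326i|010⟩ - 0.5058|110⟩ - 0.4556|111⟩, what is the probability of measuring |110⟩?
0.2558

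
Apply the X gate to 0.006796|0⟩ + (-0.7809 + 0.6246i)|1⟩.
(-0.7809 + 0.6246i)|0⟩ + 0.006796|1⟩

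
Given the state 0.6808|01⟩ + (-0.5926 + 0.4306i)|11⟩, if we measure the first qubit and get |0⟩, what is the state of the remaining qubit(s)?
|1⟩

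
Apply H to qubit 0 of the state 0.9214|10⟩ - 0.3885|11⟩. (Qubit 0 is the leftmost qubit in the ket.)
0.6515|00⟩ - 0.2747|01⟩ - 0.6515|10⟩ + 0.2747|11⟩

H on qubit 0 mixes each pair of kets that differ only in qubit 0: amplitudes (a, b) of (|…0…⟩, |…1…⟩) become ((a + b)/√2, (a − b)/√2). Kets absent from the input have amplitude 0.
(|00⟩, |10⟩): (a, b) = (0, 0.9214) → (0.6515, -0.6515)
(|01⟩, |11⟩): (a, b) = (0, -0.3885) → (-0.2747, 0.2747)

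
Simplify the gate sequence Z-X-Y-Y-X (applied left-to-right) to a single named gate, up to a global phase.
Z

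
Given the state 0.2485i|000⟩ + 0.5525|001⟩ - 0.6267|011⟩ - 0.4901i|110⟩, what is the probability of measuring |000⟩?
0.06175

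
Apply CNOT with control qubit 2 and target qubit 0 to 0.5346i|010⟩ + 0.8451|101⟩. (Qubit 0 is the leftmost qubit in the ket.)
0.8451|001⟩ + 0.5346i|010⟩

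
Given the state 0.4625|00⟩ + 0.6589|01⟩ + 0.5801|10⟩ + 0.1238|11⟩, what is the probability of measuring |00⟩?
0.2139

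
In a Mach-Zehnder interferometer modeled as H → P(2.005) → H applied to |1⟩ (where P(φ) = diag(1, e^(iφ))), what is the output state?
(0.7103 - 0.4536i)|0⟩ + (0.2897 + 0.4536i)|1⟩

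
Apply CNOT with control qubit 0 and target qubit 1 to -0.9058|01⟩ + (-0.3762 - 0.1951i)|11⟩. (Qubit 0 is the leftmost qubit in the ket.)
-0.9058|01⟩ + (-0.3762 - 0.1951i)|10⟩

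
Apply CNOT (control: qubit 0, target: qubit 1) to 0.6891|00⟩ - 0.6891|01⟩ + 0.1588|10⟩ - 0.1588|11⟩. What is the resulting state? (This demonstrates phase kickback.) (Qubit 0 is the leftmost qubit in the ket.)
0.6891|00⟩ - 0.6891|01⟩ - 0.1588|10⟩ + 0.1588|11⟩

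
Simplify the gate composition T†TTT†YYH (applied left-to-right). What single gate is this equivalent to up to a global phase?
H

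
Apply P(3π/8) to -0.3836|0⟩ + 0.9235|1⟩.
-0.3836|0⟩ + (0.3534 + 0.8532i)|1⟩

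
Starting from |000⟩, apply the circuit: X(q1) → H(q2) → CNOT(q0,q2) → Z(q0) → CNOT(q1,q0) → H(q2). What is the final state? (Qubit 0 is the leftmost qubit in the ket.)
|110⟩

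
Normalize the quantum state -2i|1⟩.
-i|1⟩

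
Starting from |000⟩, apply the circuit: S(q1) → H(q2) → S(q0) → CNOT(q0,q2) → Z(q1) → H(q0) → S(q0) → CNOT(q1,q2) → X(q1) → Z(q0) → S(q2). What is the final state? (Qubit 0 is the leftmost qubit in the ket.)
1/2|010⟩ + (1/2)i|011⟩ - (1/2)i|110⟩ + 1/2|111⟩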